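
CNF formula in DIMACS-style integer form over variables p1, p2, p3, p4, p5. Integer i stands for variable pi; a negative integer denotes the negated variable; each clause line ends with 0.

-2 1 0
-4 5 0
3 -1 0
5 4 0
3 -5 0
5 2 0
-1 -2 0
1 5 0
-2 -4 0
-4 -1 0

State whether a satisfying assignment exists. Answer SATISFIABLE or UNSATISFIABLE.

p3 occurs only positively in the remaining clauses — set p3 = True.
Try p1 = False.
  then p2 is forced to False.
  then p5 is forced to True.
p4 is now unconstrained; take p4 = True.
Every clause has at least one true literal under this assignment.
So p1=F, p2=F, p3=T, p4=T, p5=T is a satisfying assignment.

SATISFIABLE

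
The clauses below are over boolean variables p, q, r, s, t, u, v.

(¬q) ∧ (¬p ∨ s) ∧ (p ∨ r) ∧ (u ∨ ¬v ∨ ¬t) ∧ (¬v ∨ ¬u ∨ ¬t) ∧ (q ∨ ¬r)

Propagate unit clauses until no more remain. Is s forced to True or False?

(¬q) stands alone — q = False.
In (q ∨ ¬r), q is now false; ¬r must hold, so r = False.
(r ∨ p): since r = False, the clause reduces to (p). p = True.
In (s ∨ ¬p), ¬p is now false; s must hold, so s = True.

True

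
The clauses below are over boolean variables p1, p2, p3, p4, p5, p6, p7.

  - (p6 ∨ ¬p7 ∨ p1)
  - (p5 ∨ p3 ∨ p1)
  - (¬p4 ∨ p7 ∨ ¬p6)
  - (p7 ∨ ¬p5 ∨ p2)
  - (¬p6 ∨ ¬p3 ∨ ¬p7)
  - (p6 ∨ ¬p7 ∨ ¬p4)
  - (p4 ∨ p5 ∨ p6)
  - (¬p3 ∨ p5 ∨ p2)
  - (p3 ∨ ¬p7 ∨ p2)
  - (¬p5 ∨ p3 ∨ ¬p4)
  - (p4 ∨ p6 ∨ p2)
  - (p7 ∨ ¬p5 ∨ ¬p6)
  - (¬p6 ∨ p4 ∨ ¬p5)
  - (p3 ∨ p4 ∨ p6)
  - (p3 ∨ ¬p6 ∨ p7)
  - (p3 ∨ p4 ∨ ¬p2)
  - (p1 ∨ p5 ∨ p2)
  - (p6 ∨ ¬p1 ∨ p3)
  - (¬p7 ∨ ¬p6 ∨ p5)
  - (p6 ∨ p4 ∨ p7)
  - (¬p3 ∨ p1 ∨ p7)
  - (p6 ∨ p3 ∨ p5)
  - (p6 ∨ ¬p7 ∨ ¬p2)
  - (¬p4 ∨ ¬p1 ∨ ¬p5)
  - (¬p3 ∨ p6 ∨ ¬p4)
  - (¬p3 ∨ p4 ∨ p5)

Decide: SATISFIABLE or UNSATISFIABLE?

UNSATISFIABLE

p6 = True:
  p5 = True:
    propagation gives p7=True, p3=False, p2=True, p4=False; an empty clause results — contradiction.
  p5 = False:
    propagation gives p7=False, p4=False, p3=True; an empty clause results — contradiction.
p6 = False:
  p3 = True:
    propagation gives p4=False, p5=True, p2=True, p7=True; an empty clause results — contradiction.
  p3 = False:
    propagation gives p4=True, p7=False, p5=False; an empty clause results — contradiction.
Every branch closes, so no satisfying assignment exists.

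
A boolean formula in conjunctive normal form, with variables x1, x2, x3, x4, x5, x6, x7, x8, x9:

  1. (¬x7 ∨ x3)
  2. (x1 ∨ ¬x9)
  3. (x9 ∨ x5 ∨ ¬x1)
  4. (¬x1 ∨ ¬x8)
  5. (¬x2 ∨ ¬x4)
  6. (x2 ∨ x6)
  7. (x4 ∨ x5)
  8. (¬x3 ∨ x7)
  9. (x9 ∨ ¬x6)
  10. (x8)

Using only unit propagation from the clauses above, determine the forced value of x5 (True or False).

(x8) is a unit clause: x8 = True.
In (¬x8 ∨ ¬x1), ¬x8 is now false; ¬x1 must hold, so x1 = False.
(¬x9 ∨ x1) with x1 = False leaves only ¬x9, so x9 = False.
From (x9 ∨ ¬x6) and x9 = False: x6 = False.
In (x2 ∨ x6), x6 is now false; x2 must hold, so x2 = True.
(¬x2 ∨ ¬x4): since x2 = True, the clause reduces to (¬x4). x4 = False.
(x4 ∨ x5): since x4 = False, the clause reduces to (x5). x5 = True.

True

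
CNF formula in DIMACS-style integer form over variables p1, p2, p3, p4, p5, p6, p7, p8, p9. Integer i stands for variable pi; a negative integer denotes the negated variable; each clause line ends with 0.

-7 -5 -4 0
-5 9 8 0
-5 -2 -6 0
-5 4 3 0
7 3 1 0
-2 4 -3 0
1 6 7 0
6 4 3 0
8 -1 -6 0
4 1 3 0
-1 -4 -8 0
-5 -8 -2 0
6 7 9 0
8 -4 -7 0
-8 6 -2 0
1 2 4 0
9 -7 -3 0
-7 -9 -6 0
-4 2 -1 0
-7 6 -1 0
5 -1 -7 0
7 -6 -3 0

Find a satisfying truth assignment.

Branch on p1: take p1 = False.
Branch on p2: take p2 = False.
  then p4 is forced to True.
Try p3 = True.
The remaining clauses are satisfied by p5 = False, p6 = False, p7 = True, p8 = True, p9 = True.

p1 = 0, p2 = 0, p3 = 1, p4 = 1, p5 = 0, p6 = 0, p7 = 1, p8 = 1, p9 = 1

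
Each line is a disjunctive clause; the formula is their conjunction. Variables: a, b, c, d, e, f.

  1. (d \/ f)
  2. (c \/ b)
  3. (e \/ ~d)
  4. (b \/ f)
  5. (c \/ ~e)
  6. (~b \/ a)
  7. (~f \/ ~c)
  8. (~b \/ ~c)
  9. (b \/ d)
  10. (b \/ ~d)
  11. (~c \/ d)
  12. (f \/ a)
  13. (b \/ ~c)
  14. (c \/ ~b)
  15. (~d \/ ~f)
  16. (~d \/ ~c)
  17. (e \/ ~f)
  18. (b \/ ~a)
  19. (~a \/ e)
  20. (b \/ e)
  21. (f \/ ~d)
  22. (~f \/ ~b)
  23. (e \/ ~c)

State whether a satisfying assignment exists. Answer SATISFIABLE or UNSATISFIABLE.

b = True:
  propagation gives a=True, c=False; an empty clause results — contradiction.
b = False:
  propagation gives c=True; an empty clause results — contradiction.
Every branch closes, so no satisfying assignment exists.

UNSATISFIABLE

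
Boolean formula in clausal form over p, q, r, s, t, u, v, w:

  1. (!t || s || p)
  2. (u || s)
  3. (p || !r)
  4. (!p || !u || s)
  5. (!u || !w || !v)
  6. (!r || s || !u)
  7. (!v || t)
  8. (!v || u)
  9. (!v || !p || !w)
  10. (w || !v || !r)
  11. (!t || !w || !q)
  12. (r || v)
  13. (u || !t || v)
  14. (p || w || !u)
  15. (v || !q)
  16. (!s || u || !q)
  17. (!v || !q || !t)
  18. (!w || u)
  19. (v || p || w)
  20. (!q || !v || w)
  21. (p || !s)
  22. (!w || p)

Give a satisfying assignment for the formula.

p=True, q=False, r=True, s=True, t=False, u=True, v=False, w=True

Check each clause:
  1. (p || s || !t) — p is true.
  2. (s || u) — s is true.
  3. (p || !r) — p is true.
  4. (!p || !u || s) — s is true.
  5. (!w || !v || !u) — !v is true.
  6. (!r || !u || s) — s is true.
  7. (t || !v) — !v is true.
  8. (!v || u) — !v is true.
  9. (!w || !p || !v) — !v is true.
  10. (!r || !v || w) — w is true.
  11. (!w || !q || !t) — !t is true.
  12. (r || v) — r is true.
  13. (!t || u || v) — !t is true.
  14. (p || !u || w) — w is true.
  15. (v || !q) — !q is true.
  16. (u || !q || !s) — u is true.
  17. (!q || !v || !t) — !v is true.
  18. (u || !w) — u is true.
  19. (p || v || w) — w is true.
  20. (w || !v || !q) — w is true.
  21. (p || !s) — p is true.
  22. (p || !w) — p is true.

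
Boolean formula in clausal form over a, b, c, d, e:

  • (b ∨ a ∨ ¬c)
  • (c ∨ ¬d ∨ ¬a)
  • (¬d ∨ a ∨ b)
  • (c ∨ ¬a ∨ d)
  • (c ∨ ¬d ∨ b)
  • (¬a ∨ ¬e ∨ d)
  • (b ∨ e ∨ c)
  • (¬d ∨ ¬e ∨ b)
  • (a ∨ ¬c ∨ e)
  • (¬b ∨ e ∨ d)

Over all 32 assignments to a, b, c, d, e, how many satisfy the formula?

10

Case analysis on d and a:
  d=T, a=T: remaining (b,c,e) ∈ {(F,T,F); (T,T,F); (T,T,T)} — 3.
  d=T, a=F: remaining (b,c,e) ∈ {(T,F,F); (T,F,T); (T,T,T)} — 3.
  d=F, a=T: remaining (b,c,e) ∈ {(F,T,F)} — 1.
  d=F, a=F: remaining (b,c,e) ∈ {(F,F,T); (T,F,T); (T,T,T)} — 3.
Total: 3 + 3 + 1 + 3 = 10.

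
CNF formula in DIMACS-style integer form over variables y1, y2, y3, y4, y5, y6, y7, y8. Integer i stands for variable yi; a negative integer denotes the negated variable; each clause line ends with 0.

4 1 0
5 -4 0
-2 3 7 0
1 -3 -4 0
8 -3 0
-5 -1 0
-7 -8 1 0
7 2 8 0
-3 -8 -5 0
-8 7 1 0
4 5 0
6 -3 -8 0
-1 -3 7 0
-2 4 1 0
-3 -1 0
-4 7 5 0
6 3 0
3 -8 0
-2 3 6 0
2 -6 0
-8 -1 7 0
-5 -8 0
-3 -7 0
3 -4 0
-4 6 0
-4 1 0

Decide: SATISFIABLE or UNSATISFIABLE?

UNSATISFIABLE

y3 = True:
  propagation gives y8=True, y5=False, y4=False; an empty clause results — contradiction.
y3 = False:
  propagation gives y6=True, y8=False, y2=True, y7=True; an empty clause results — contradiction.
Every branch closes, so no satisfying assignment exists.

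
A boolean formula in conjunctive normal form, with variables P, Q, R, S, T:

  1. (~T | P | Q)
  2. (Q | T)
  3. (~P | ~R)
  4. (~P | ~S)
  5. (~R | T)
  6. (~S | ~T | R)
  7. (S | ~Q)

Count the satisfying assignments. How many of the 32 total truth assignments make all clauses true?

3

Satisfying assignments:
  P=F Q=T R=F S=T T=F
  P=F Q=T R=T S=T T=T
  P=T Q=F R=F S=F T=T
That's 3 in total.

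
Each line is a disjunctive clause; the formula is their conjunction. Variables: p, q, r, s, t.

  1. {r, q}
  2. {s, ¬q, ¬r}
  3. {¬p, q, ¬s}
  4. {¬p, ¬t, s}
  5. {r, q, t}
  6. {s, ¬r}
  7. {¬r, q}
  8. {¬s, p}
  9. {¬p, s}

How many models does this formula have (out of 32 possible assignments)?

6

Satisfying assignments:
  p=0 q=1 r=0 s=0 t=0
  p=0 q=1 r=0 s=0 t=1
  p=1 q=1 r=0 s=1 t=0
  p=1 q=1 r=0 s=1 t=1
  p=1 q=1 r=1 s=1 t=0
  p=1 q=1 r=1 s=1 t=1
That's 6 in total.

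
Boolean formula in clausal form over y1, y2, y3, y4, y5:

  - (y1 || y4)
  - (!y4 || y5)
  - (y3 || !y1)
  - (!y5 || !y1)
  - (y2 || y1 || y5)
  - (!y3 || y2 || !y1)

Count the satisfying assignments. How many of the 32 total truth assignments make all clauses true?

The models are:
  y1=0 y2=0 y3=0 y4=1 y5=1
  y1=0 y2=0 y3=1 y4=1 y5=1
  y1=0 y2=1 y3=0 y4=1 y5=1
  y1=0 y2=1 y3=1 y4=1 y5=1
  y1=1 y2=1 y3=1 y4=0 y5=0
Count: 5.

5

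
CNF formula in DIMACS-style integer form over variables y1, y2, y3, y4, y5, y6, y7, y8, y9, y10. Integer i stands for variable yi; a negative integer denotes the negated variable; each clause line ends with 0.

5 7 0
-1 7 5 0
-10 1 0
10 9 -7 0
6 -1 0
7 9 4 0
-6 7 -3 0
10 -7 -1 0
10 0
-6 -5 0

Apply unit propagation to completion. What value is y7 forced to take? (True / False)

True

(y10) stands alone — y10 = True.
(~y10 \/ y1): since y10 = True, the clause reduces to (y1). y1 = True.
(y6 \/ ~y1): since y1 = True, the clause reduces to (y6). y6 = True.
In (~y6 \/ ~y5), ~y6 is now false; ~y5 must hold, so y5 = False.
In (y7 \/ y5), y5 is now false; y7 must hold, so y7 = True.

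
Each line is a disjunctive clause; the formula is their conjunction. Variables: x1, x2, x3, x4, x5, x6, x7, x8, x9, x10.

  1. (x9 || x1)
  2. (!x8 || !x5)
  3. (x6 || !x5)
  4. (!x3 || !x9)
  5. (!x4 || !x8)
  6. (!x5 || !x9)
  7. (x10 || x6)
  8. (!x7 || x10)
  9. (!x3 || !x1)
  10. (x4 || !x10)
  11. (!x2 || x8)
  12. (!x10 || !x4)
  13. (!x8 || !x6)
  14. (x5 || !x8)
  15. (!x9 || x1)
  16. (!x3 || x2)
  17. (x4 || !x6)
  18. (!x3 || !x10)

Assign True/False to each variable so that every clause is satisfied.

x1 = T, x2 = F, x3 = F, x4 = T, x5 = T, x6 = T, x7 = F, x8 = F, x9 = F, x10 = F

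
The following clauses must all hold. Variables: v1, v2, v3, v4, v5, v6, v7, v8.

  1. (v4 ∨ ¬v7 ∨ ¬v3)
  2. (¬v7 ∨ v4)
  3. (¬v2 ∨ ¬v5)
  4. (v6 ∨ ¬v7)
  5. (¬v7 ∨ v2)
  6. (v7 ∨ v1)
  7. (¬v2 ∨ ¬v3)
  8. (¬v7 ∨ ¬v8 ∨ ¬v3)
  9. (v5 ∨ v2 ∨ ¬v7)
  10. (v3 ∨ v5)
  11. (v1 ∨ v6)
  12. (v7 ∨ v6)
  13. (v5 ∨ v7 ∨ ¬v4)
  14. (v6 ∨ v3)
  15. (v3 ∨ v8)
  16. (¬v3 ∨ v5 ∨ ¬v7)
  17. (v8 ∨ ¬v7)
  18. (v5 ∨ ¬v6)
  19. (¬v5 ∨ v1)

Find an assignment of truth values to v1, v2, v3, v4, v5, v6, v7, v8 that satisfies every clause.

Pure literal: v1 appears only positively; assign v1 = True.
Try v2 = False.
  then v7 is forced to False.
  then v6 is forced to True.
  then v5 is forced to True.
The remaining clauses are satisfied by v3 = True, v4 = True, v8 = True.

v1=T, v2=F, v3=T, v4=T, v5=T, v6=T, v7=F, v8=T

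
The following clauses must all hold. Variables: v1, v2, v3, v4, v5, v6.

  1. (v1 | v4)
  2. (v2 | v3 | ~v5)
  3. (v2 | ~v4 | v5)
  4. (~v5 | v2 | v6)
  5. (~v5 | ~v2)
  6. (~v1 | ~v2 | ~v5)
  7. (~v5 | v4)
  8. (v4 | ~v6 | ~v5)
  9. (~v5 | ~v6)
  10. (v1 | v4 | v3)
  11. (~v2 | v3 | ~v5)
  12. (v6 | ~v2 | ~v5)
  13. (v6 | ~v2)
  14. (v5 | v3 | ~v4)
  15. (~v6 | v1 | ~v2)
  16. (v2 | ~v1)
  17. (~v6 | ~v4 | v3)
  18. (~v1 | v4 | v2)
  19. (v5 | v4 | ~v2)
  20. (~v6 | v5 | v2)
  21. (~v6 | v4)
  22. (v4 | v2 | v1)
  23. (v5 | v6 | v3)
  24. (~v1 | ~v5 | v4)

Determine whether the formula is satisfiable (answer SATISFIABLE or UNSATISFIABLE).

SATISFIABLE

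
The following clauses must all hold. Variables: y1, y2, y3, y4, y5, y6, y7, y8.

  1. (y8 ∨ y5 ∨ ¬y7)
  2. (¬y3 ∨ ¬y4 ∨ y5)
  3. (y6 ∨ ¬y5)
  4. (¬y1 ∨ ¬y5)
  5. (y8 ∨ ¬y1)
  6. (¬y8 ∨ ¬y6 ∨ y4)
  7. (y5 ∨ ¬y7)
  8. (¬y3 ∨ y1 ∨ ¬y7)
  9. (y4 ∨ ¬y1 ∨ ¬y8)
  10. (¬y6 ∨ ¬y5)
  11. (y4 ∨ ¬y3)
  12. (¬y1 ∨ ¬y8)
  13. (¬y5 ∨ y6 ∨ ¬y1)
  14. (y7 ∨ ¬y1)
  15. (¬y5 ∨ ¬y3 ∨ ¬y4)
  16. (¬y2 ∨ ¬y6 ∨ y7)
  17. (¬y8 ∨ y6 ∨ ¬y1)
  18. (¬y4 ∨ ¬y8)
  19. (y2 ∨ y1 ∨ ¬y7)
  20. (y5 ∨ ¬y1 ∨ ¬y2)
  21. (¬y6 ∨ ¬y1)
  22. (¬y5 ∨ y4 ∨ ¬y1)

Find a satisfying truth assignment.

y1=F, y2=F, y3=F, y4=F, y5=F, y6=F, y7=F, y8=T

Check each clause:
  1. (y5 ∨ y8 ∨ ¬y7) — y8 is true.
  2. (y5 ∨ ¬y4 ∨ ¬y3) — ¬y4 is true.
  3. (y6 ∨ ¬y5) — ¬y5 is true.
  4. (¬y1 ∨ ¬y5) — ¬y5 is true.
  5. (¬y1 ∨ y8) — y8 is true.
  6. (¬y8 ∨ ¬y6 ∨ y4) — ¬y6 is true.
  7. (y5 ∨ ¬y7) — ¬y7 is true.
  8. (¬y7 ∨ ¬y3 ∨ y1) — ¬y3 is true.
  9. (¬y1 ∨ y4 ∨ ¬y8) — ¬y1 is true.
  10. (¬y6 ∨ ¬y5) — ¬y6 is true.
  11. (y4 ∨ ¬y3) — ¬y3 is true.
  12. (¬y8 ∨ ¬y1) — ¬y1 is true.
  13. (¬y5 ∨ ¬y1 ∨ y6) — ¬y5 is true.
  14. (¬y1 ∨ y7) — ¬y1 is true.
  15. (¬y4 ∨ ¬y5 ∨ ¬y3) — ¬y5 is true.
  16. (y7 ∨ ¬y2 ∨ ¬y6) — ¬y6 is true.
  17. (¬y1 ∨ y6 ∨ ¬y8) — ¬y1 is true.
  18. (¬y4 ∨ ¬y8) — ¬y4 is true.
  19. (y2 ∨ ¬y7 ∨ y1) — ¬y7 is true.
  20. (¬y1 ∨ ¬y2 ∨ y5) — ¬y2 is true.
  21. (¬y1 ∨ ¬y6) — ¬y6 is true.
  22. (¬y1 ∨ ¬y5 ∨ y4) — ¬y5 is true.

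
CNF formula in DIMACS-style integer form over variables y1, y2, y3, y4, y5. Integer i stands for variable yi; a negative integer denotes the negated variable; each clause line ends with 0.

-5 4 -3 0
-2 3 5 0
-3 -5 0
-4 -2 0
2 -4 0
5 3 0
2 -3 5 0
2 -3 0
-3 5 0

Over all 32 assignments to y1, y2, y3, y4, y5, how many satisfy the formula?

4

The models are:
  y1=F y2=F y3=F y4=F y5=T
  y1=F y2=T y3=F y4=F y5=T
  y1=T y2=F y3=F y4=F y5=T
  y1=T y2=T y3=F y4=F y5=T
That's 4 in total.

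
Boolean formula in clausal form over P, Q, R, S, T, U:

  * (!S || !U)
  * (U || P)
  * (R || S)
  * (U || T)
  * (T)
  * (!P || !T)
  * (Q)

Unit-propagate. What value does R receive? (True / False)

(T) is a unit clause: T = True.
In (!P || !T), !T is now false; !P must hold, so P = False.
In (P || U), P is now false; U must hold, so U = True.
From (!U || !S) and U = True: S = False.
(S || R) with S = False leaves only R, so R = True.

True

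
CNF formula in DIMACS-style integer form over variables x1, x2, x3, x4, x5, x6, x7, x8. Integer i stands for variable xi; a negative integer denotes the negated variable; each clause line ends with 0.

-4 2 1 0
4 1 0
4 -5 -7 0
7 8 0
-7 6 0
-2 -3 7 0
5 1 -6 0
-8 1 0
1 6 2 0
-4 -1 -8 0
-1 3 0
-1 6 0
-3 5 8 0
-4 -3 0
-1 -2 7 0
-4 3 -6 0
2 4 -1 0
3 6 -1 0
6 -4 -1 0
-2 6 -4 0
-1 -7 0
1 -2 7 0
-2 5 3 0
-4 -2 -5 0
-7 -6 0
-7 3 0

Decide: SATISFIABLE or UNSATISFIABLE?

x1 = True:
  propagation gives x3=True, x6=True, x4=False, x2=True; an empty clause results — contradiction.
x1 = False:
  propagation gives x4=True, x2=True, x8=False, x7=True; an empty clause results — contradiction.
Every branch closes, so no satisfying assignment exists.

UNSATISFIABLE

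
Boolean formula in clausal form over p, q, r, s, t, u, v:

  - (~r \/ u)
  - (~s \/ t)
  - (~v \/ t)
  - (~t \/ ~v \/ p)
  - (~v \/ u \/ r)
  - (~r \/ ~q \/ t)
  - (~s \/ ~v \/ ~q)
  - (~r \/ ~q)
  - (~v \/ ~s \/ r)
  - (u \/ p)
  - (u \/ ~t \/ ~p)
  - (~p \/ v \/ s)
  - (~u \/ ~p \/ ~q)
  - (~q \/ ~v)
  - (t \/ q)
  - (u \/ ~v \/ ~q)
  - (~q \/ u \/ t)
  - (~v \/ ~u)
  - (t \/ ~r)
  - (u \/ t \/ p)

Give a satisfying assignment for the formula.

p=F, q=F, r=T, s=F, t=T, u=T, v=F

Check each clause:
  1. (~r \/ u) — u is true.
  2. (t \/ ~s) — ~s is true.
  3. (t \/ ~v) — ~v is true.
  4. (~t \/ p \/ ~v) — ~v is true.
  5. (r \/ ~v \/ u) — ~v is true.
  6. (t \/ ~q \/ ~r) — t is true.
  7. (~s \/ ~v \/ ~q) — ~v is true.
  8. (~q \/ ~r) — ~q is true.
  9. (r \/ ~v \/ ~s) — ~v is true.
  10. (p \/ u) — u is true.
  11. (~p \/ u \/ ~t) — ~p is true.
  12. (v \/ s \/ ~p) — ~p is true.
  13. (~q \/ ~u \/ ~p) — ~q is true.
  14. (~v \/ ~q) — ~v is true.
  15. (t \/ q) — t is true.
  16. (~q \/ ~v \/ u) — ~v is true.
  17. (~q \/ u \/ t) — t is true.
  18. (~v \/ ~u) — ~v is true.
  19. (~r \/ t) — t is true.
  20. (u \/ p \/ t) — t is true.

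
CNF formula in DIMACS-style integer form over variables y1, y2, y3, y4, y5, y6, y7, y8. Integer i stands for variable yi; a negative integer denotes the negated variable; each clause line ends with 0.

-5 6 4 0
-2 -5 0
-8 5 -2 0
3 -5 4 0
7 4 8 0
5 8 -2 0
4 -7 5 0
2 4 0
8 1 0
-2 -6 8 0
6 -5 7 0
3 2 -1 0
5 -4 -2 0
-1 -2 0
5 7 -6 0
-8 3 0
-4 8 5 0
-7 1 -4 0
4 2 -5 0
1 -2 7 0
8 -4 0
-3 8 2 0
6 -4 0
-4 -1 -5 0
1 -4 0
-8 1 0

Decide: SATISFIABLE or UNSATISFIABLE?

SATISFIABLE

Set y1 = True and propagate.
  then y2 is forced to False.
  then y4 is forced to True.
  then y3 is forced to True.
  then y8 is forced to True.
  then y6 is forced to True.
  then y5 is forced to False.
  then y7 is forced to True.
So y1=1  y2=0  y3=1  y4=1  y5=0  y6=1  y7=1  y8=1 is a satisfying assignment.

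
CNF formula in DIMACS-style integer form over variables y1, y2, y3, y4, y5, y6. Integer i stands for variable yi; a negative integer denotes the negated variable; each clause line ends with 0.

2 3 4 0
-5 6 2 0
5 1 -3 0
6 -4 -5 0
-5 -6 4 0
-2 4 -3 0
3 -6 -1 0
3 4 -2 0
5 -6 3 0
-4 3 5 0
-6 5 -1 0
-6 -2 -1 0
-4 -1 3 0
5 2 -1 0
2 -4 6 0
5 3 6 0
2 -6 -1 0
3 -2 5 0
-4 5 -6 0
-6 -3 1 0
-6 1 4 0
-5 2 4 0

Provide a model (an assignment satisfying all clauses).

y1=False, y2=True, y3=False, y4=True, y5=True, y6=True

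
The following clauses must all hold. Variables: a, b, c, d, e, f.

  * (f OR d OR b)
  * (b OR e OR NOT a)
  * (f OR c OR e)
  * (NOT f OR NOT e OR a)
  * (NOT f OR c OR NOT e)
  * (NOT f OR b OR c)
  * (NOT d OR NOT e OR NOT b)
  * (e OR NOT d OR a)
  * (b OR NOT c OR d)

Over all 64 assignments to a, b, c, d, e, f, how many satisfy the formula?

19

Split on e, then b.
  e=1, b=1: 5 of the 16 assignments to (a,c,d,f) work.
  e=1, b=0: 5 of the 16 assignments to (a,c,d,f) work.
  e=0, b=1: 9 of the 16 assignments to (a,c,d,f) work.
  e=0, b=0: a clause becomes empty — 0.
Total: 5 + 5 + 9 + 0 = 19.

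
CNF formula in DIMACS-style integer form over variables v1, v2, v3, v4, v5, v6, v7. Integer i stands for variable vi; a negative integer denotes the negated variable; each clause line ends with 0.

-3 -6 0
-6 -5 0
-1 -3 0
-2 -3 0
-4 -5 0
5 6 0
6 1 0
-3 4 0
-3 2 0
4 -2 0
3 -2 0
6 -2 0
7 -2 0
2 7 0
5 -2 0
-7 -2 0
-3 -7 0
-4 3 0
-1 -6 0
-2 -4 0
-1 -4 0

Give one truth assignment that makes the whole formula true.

v1=True, v2=False, v3=False, v4=False, v5=True, v6=False, v7=True

Set v1 = True and propagate.
  then v3 is forced to False.
  then v2 is forced to False.
  then v7 is forced to True.
  then v4 is forced to False.
  then v6 is forced to False.
  then v5 is forced to True.
Every clause has at least one true literal under this assignment.
Check each clause:
  1. (!v3 || !v6) — !v6 is true.
  2. (!v6 || !v5) — !v6 is true.
  3. (!v1 || !v3) — !v3 is true.
  4. (!v3 || !v2) — !v3 is true.
  5. (!v4 || !v5) — !v4 is true.
  6. (v5 || v6) — v5 is true.
  7. (v1 || v6) — v1 is true.
  8. (!v3 || v4) — !v3 is true.
  9. (v2 || !v3) — !v3 is true.
  10. (v4 || !v2) — !v2 is true.
  11. (v3 || !v2) — !v2 is true.
  12. (v6 || !v2) — !v2 is true.
  13. (!v2 || v7) — !v2 is true.
  14. (v7 || v2) — v7 is true.
  15. (v5 || !v2) — v5 is true.
  16. (!v2 || !v7) — !v2 is true.
  17. (!v7 || !v3) — !v3 is true.
  18. (v3 || !v4) — !v4 is true.
  19. (!v6 || !v1) — !v6 is true.
  20. (!v4 || !v2) — !v4 is true.
  21. (!v4 || !v1) — !v4 is true.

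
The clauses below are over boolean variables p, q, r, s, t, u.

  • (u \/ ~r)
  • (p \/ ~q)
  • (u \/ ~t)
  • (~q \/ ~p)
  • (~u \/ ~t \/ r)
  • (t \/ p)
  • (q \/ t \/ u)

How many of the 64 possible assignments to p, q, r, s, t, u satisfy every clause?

8

The models are:
  p=F q=F r=T s=F t=T u=T
  p=F q=F r=T s=T t=T u=T
  p=T q=F r=F s=F t=F u=T
  p=T q=F r=F s=T t=F u=T
  p=T q=F r=T s=F t=F u=T
  p=T q=F r=T s=F t=T u=T
  p=T q=F r=T s=T t=F u=T
  p=T q=F r=T s=T t=T u=T
That's 8 in total.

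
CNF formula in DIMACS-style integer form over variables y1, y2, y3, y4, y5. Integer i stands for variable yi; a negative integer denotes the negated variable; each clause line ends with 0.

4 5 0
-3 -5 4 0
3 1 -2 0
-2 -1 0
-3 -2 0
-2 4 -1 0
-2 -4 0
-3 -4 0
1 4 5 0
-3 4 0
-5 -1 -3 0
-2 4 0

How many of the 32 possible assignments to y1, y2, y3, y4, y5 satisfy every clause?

6

Satisfying assignments:
  y1=0 y2=0 y3=0 y4=0 y5=1
  y1=0 y2=0 y3=0 y4=1 y5=0
  y1=0 y2=0 y3=0 y4=1 y5=1
  y1=1 y2=0 y3=0 y4=0 y5=1
  y1=1 y2=0 y3=0 y4=1 y5=0
  y1=1 y2=0 y3=0 y4=1 y5=1
Count: 6.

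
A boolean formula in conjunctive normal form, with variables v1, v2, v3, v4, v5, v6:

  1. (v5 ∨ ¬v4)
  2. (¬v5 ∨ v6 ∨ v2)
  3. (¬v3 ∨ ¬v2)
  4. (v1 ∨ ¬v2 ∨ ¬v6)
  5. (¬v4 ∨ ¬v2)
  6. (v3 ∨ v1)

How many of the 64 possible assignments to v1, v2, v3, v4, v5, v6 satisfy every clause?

16

Split on v2, then v1.
  v2=1, v1=1: remaining (v3,v4,v5,v6) ∈ {(0,0,0,0); (0,0,0,1); (0,0,1,0); (0,0,1,1)} — 4.
  v2=1, v1=0: a clause becomes empty — 0.
  v2=0, v1=1: v3 free; 4 ways for (v4,v5,v6) × 2^1 = 8.
  v2=0, v1=0: remaining (v3,v4,v5,v6) ∈ {(1,0,0,0); (1,0,0,1); (1,0,1,1); (1,1,1,1)} — 4.
Total: 4 + 0 + 8 + 4 = 16.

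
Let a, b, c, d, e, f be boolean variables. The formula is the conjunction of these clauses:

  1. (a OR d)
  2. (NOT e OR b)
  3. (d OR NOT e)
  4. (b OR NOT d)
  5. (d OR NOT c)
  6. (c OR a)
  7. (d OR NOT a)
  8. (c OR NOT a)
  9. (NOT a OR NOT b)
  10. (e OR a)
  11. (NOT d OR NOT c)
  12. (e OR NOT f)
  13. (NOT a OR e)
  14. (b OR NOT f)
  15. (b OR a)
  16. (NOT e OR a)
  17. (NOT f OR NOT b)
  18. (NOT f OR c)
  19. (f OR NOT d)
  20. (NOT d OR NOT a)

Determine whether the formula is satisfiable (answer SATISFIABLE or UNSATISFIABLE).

a = True:
  propagation gives d=True; an empty clause results — contradiction.
a = False:
  propagation gives d=True, b=True, c=True; an empty clause results — contradiction.
Every branch closes, so no satisfying assignment exists.

UNSATISFIABLE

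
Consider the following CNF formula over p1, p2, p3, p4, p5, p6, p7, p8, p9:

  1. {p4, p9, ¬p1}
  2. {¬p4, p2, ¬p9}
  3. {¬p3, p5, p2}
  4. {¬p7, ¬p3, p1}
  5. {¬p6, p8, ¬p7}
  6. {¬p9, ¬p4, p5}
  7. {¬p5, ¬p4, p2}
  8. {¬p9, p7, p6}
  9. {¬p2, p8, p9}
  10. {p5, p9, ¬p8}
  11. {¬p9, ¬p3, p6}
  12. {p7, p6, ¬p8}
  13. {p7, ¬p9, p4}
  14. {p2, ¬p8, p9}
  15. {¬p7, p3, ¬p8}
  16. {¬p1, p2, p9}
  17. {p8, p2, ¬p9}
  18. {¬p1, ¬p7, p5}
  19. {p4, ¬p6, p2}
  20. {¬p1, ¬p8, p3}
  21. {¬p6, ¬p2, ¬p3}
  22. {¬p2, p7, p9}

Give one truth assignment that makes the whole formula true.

Branch on p1: take p1 = False.
Branch on p2: take p2 = False.
For the remaining variables, p3 = False, p4 = False, p5 = True, p6 = False, p7 = False, p8 = False, p9 = False works.
Every clause has at least one true literal under this assignment.

p1=False, p2=False, p3=False, p4=False, p5=True, p6=False, p7=False, p8=False, p9=False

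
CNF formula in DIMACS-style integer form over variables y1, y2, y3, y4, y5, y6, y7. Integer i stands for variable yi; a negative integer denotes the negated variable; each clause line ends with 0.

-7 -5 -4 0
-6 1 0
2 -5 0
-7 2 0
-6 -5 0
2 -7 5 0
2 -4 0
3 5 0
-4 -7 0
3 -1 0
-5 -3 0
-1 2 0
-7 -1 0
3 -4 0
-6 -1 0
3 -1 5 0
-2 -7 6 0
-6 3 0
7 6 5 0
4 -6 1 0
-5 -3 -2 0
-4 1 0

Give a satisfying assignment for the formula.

y1=False, y2=True, y3=False, y4=False, y5=True, y6=False, y7=False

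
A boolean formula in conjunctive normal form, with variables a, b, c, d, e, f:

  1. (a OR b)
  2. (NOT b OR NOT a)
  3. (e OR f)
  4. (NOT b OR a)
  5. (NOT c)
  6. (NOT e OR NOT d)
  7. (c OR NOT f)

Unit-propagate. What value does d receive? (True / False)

(NOT c) is a unit clause: c = False.
From (c OR NOT f) and c = False: f = False.
(e OR f) with f = False leaves only e, so e = True.
(NOT e OR NOT d): since e = True, the clause reduces to (NOT d). d = False.

False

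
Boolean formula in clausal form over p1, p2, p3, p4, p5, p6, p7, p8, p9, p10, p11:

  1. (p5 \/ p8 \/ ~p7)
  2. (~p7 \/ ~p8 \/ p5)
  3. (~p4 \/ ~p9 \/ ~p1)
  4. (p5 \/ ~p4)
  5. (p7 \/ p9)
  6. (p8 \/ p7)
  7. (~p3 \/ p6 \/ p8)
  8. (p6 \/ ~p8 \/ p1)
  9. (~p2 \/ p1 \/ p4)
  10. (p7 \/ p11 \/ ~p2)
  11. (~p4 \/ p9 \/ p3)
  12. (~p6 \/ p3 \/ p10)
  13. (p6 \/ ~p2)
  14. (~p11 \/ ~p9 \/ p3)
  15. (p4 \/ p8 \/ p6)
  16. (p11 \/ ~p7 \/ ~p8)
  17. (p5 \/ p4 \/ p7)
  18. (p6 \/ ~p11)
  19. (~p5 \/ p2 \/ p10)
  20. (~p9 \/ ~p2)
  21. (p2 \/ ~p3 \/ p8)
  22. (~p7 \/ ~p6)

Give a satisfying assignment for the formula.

p1=True, p2=False, p3=True, p4=False, p5=True, p6=True, p7=False, p8=True, p9=True, p10=True, p11=False

Check each clause:
  1. (p8 \/ ~p7 \/ p5) — p8 is true.
  2. (p5 \/ ~p8 \/ ~p7) — ~p7 is true.
  3. (~p1 \/ ~p4 \/ ~p9) — ~p4 is true.
  4. (~p4 \/ p5) — ~p4 is true.
  5. (p7 \/ p9) — p9 is true.
  6. (p7 \/ p8) — p8 is true.
  7. (p6 \/ ~p3 \/ p8) — p8 is true.
  8. (~p8 \/ p1 \/ p6) — p1 is true.
  9. (p1 \/ ~p2 \/ p4) — p1 is true.
  10. (p11 \/ p7 \/ ~p2) — ~p2 is true.
  11. (~p4 \/ p3 \/ p9) — p9 is true.
  12. (p3 \/ p10 \/ ~p6) — p10 is true.
  13. (p6 \/ ~p2) — p6 is true.
  14. (~p9 \/ ~p11 \/ p3) — p3 is true.
  15. (p6 \/ p4 \/ p8) — p8 is true.
  16. (~p8 \/ ~p7 \/ p11) — ~p7 is true.
  17. (p4 \/ p5 \/ p7) — p5 is true.
  18. (~p11 \/ p6) — ~p11 is true.
  19. (p2 \/ p10 \/ ~p5) — p10 is true.
  20. (~p2 \/ ~p9) — ~p2 is true.
  21. (~p3 \/ p8 \/ p2) — p8 is true.
  22. (~p6 \/ ~p7) — ~p7 is true.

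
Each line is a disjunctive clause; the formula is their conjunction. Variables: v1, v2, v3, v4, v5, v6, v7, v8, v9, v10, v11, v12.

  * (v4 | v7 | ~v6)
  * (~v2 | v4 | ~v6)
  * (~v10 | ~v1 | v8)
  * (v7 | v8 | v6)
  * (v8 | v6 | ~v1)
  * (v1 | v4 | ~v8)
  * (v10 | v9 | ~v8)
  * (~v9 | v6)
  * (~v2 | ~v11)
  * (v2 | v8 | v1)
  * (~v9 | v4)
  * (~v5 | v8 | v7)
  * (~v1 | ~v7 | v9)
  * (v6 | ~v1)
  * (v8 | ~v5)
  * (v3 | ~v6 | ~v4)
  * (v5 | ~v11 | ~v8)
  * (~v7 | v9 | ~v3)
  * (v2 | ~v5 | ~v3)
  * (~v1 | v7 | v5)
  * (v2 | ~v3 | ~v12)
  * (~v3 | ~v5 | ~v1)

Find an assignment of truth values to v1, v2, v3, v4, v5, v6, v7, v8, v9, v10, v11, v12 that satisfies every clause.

v11 occurs only negated in the remaining clauses — set v11 = False.
Try v1 = False.
Branch on v2: take v2 = False.
  then v8 is forced to True.
  then v4 is forced to True.
Try v3 = False.
  then v6 is forced to False.
  then v9 is forced to False.
  then v10 is forced to True.
v5, v7, v12 are now unconstrained; take v5 = True, v7 = False, v12 = True.
Check each clause:
  1. (v7 | ~v6 | v4) — ~v6 is true.
  2. (v4 | ~v6 | ~v2) — ~v6 is true.
  3. (~v1 | v8 | ~v10) — v8 is true.
  4. (v8 | v7 | v6) — v8 is true.
  5. (v6 | ~v1 | v8) — v8 is true.
  6. (~v8 | v1 | v4) — v4 is true.
  7. (v10 | ~v8 | v9) — v10 is true.
  8. (~v9 | v6) — ~v9 is true.
  9. (~v2 | ~v11) — ~v11 is true.
  10. (v8 | v2 | v1) — v8 is true.
  11. (v4 | ~v9) — v4 is true.
  12. (v8 | v7 | ~v5) — v8 is true.
  13. (~v7 | ~v1 | v9) — ~v7 is true.
  14. (~v1 | v6) — ~v1 is true.
  15. (~v5 | v8) — v8 is true.
  16. (~v6 | ~v4 | v3) — ~v6 is true.
  17. (v5 | ~v8 | ~v11) — ~v11 is true.
  18. (v9 | ~v7 | ~v3) — ~v3 is true.
  19. (~v3 | ~v5 | v2) — ~v3 is true.
  20. (v7 | ~v1 | v5) — v5 is true.
  21. (v2 | ~v12 | ~v3) — ~v3 is true.
  22. (~v5 | ~v1 | ~v3) — ~v3 is true.

v1 = F  v2 = F  v3 = F  v4 = T  v5 = T  v6 = F  v7 = F  v8 = T  v9 = F  v10 = T  v11 = F  v12 = T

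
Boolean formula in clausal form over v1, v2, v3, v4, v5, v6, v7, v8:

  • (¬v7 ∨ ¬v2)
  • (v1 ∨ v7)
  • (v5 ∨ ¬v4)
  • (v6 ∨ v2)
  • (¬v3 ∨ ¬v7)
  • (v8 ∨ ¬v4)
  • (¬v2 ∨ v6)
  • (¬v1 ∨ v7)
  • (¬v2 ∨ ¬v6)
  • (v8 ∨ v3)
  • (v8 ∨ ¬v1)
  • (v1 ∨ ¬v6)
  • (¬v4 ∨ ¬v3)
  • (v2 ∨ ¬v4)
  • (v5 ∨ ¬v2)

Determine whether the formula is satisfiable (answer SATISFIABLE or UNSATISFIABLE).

Pure literal: v4 appears only negated; assign v4 = False.
Pure literal: v8 appears only positively; assign v8 = True.
Try v1 = True.
  then v7 is forced to True.
  then v2 is forced to False.
  then v6 is forced to True.
  then v3 is forced to False.
v5 is now unconstrained; take v5 = False.
Every clause has at least one true literal under this assignment.
So v1 = T  v2 = F  v3 = F  v4 = F  v5 = F  v6 = T  v7 = T  v8 = T is a satisfying assignment.

SATISFIABLE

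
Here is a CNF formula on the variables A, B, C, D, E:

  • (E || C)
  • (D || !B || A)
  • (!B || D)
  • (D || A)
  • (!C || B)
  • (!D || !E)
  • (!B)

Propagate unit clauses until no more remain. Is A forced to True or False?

True

Unit clause (!B) sets B = False.
(B || !C) with B = False leaves only !C, so C = False.
(C || E) with C = False leaves only E, so E = True.
In (!E || !D), !E is now false; !D must hold, so D = False.
(A || D) with D = False leaves only A, so A = True.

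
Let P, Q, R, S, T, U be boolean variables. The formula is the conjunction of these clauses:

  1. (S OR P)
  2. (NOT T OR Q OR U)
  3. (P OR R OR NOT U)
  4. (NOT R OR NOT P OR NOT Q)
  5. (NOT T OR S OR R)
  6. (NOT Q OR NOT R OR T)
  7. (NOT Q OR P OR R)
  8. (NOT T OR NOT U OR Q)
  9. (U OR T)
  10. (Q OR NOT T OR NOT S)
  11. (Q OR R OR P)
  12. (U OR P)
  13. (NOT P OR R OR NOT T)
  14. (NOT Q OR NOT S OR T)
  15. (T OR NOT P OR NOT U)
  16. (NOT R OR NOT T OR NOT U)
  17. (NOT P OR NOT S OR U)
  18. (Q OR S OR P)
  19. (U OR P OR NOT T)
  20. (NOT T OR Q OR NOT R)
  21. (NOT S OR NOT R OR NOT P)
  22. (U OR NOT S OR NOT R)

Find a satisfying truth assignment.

P=F, Q=F, R=T, S=T, T=F, U=T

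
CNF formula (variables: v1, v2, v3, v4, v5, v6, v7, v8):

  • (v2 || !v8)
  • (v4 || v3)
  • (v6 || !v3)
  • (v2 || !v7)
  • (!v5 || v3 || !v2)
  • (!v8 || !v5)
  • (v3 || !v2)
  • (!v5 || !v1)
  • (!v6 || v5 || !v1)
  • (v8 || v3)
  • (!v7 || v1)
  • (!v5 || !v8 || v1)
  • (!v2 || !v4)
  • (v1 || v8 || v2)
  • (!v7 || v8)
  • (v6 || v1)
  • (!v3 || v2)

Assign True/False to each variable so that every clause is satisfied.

v7 occurs only negated in the remaining clauses — set v7 = False.
Try v1 = False.
  then v6 is forced to True.
Set v2 = True and propagate.
  then v3 is forced to True.
  then v4 is forced to False.
The remaining clauses are satisfied by v5 = True, v8 = False.
Every clause has at least one true literal under this assignment.
Check each clause:
  1. (!v8 || v2) — !v8 is true.
  2. (v3 || v4) — v3 is true.
  3. (!v3 || v6) — v6 is true.
  4. (!v7 || v2) — !v7 is true.
  5. (v3 || !v5 || !v2) — v3 is true.
  6. (!v8 || !v5) — !v8 is true.
  7. (!v2 || v3) — v3 is true.
  8. (!v1 || !v5) — !v1 is true.
  9. (v5 || !v6 || !v1) — v5 is true.
  10. (v8 || v3) — v3 is true.
  11. (!v7 || v1) — !v7 is true.
  12. (v1 || !v8 || !v5) — !v8 is true.
  13. (!v4 || !v2) — !v4 is true.
  14. (v1 || v2 || v8) — v2 is true.
  15. (v8 || !v7) — !v7 is true.
  16. (v1 || v6) — v6 is true.
  17. (!v3 || v2) — v2 is true.

v1=0  v2=1  v3=1  v4=0  v5=1  v6=1  v7=0  v8=0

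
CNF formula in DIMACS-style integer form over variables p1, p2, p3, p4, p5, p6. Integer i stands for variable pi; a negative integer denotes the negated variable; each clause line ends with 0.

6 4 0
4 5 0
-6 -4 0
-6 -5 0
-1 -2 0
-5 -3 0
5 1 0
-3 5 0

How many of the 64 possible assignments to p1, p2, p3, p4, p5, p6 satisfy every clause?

The models are:
  p1=F p2=F p3=F p4=T p5=T p6=F
  p1=F p2=T p3=F p4=T p5=T p6=F
  p1=T p2=F p3=F p4=T p5=F p6=F
  p1=T p2=F p3=F p4=T p5=T p6=F
Count: 4.

4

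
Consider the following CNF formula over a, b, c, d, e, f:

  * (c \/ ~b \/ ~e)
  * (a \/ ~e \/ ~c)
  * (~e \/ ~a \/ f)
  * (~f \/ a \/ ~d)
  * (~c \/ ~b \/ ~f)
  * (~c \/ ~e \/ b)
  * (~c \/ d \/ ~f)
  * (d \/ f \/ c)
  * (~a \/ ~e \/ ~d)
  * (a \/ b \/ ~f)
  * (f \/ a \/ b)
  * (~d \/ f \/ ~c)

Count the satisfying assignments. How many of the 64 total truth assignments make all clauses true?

13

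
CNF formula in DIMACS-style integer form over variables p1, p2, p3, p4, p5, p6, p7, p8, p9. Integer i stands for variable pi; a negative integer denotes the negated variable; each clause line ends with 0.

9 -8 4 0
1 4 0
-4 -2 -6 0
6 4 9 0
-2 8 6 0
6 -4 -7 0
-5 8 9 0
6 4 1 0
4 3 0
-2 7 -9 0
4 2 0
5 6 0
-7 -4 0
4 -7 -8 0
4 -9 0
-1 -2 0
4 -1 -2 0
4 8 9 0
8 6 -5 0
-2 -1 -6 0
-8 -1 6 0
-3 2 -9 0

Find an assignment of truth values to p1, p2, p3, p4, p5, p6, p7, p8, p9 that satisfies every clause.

p1 = False  p2 = False  p3 = False  p4 = True  p5 = False  p6 = True  p7 = False  p8 = False  p9 = True

Branch on p1: take p1 = False.
  then p4 is forced to True.
  then p7 is forced to False.
The remaining clauses are satisfied by p2 = False, p3 = False, p5 = False, p6 = True, p8 = False, p9 = True.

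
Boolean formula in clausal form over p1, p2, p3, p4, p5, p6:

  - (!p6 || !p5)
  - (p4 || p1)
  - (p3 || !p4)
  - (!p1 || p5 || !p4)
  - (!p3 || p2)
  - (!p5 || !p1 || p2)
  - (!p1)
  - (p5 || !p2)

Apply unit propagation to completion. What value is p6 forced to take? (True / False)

False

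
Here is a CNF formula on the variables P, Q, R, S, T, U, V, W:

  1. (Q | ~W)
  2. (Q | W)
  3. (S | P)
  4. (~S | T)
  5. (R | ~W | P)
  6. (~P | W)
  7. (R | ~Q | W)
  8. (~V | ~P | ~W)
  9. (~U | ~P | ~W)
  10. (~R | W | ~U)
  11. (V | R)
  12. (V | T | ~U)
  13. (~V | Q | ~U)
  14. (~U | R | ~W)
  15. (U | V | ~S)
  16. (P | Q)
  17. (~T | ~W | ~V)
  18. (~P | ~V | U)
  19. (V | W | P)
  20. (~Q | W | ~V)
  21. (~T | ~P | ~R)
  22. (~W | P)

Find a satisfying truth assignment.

P=True  Q=True  R=True  S=False  T=False  U=False  V=False  W=True

Branch on P: take P = True.
  then W is forced to True.
  then Q is forced to True.
  then V is forced to False.
  then U is forced to False.
  then R is forced to True.
  then S is forced to False.
  then T is forced to False.
Every clause has at least one true literal under this assignment.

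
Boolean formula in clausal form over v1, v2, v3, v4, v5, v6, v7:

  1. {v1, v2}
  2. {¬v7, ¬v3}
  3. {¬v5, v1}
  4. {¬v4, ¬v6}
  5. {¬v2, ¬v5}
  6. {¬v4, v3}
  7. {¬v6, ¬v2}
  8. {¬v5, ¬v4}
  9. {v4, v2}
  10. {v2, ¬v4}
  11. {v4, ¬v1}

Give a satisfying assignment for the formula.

v1=False, v2=True, v3=True, v4=False, v5=False, v6=False, v7=False

Check each clause:
  1. {v2, v1} — v2 is true.
  2. {¬v3, ¬v7} — ¬v7 is true.
  3. {¬v5, v1} — ¬v5 is true.
  4. {¬v6, ¬v4} — ¬v6 is true.
  5. {¬v5, ¬v2} — ¬v5 is true.
  6. {¬v4, v3} — v3 is true.
  7. {¬v2, ¬v6} — ¬v6 is true.
  8. {¬v5, ¬v4} — ¬v5 is true.
  9. {v4, v2} — v2 is true.
  10. {v2, ¬v4} — v2 is true.
  11. {v4, ¬v1} — ¬v1 is true.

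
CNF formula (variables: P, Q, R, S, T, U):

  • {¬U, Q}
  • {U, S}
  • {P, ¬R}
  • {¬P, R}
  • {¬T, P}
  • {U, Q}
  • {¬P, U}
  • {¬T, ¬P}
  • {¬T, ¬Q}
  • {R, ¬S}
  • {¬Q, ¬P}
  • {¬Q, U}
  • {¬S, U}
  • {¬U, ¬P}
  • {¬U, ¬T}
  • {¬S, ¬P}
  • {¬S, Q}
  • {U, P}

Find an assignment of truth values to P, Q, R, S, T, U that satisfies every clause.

Pure literal: T appears only negated; assign T = False.
Try P = False.
  then R is forced to False.
  then S is forced to False.
  then U is forced to True.
  then Q is forced to True.
Every clause has at least one true literal under this assignment.
Check each clause:
  1. {Q, ¬U} — Q is true.
  2. {U, S} — U is true.
  3. {P, ¬R} — ¬R is true.
  4. {R, ¬P} — ¬P is true.
  5. {¬T, P} — ¬T is true.
  6. {U, Q} — Q is true.
  7. {¬P, U} — U is true.
  8. {¬P, ¬T} — ¬T is true.
  9. {¬Q, ¬T} — ¬T is true.
  10. {¬S, R} — ¬S is true.
  11. {¬P, ¬Q} — ¬P is true.
  12. {U, ¬Q} — U is true.
  13. {¬S, U} — ¬S is true.
  14. {¬P, ¬U} — ¬P is true.
  15. {¬U, ¬T} — ¬T is true.
  16. {¬P, ¬S} — ¬S is true.
  17. {¬S, Q} — Q is true.
  18. {P, U} — U is true.

P = F, Q = T, R = F, S = F, T = F, U = T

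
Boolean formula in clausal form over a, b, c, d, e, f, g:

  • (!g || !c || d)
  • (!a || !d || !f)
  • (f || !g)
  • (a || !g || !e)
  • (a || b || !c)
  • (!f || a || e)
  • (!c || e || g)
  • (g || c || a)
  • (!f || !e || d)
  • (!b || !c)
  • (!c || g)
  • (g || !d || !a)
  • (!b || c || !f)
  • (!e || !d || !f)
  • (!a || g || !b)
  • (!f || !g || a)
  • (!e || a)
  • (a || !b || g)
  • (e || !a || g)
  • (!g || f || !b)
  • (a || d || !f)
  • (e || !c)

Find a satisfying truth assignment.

a=True, b=False, c=False, d=False, e=False, f=True, g=True

Try a = True.
Branch on b: take b = False.
Try c = False.
The remaining clauses are satisfied by d = False, e = False, f = True, g = True.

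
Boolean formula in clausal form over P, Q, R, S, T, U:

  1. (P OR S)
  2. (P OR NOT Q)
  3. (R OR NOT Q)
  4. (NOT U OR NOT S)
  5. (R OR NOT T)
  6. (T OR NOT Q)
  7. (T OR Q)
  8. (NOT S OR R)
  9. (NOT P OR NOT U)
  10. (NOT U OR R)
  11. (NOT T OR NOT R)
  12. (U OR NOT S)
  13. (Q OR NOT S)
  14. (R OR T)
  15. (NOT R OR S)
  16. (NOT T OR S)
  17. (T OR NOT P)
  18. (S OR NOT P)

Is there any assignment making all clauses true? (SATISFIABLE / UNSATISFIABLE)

S = True:
  propagation gives U=False; an empty clause results — contradiction.
S = False:
  propagation gives P=True; an empty clause results — contradiction.
Every branch closes, so no satisfying assignment exists.

UNSATISFIABLE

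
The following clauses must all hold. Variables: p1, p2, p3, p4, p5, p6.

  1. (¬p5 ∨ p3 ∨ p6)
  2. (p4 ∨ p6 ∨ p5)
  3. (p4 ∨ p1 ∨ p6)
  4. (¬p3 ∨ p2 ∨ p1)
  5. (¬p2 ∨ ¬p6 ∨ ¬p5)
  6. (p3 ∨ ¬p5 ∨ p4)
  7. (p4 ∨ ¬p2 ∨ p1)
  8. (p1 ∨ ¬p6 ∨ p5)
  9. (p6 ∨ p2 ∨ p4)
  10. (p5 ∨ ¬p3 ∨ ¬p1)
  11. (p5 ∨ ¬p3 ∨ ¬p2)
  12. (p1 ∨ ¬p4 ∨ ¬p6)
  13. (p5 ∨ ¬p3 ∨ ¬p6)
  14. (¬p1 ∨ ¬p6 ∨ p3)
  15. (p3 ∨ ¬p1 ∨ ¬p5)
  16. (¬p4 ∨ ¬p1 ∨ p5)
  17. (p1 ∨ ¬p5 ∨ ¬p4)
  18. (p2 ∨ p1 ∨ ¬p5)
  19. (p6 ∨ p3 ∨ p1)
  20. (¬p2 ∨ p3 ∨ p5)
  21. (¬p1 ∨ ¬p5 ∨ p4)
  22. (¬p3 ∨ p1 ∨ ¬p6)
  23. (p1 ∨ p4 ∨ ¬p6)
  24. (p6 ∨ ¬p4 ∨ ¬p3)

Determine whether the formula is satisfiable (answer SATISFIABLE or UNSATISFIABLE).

SATISFIABLE

Set p1 = True and propagate.
Branch on p2: take p2 = False.
Try p3 = True.
  then p5 is forced to True.
  then p4 is forced to True.
  then p6 is forced to True.
Every clause has at least one true literal under this assignment.
So p1=True, p2=False, p3=True, p4=True, p5=True, p6=True is a satisfying assignment.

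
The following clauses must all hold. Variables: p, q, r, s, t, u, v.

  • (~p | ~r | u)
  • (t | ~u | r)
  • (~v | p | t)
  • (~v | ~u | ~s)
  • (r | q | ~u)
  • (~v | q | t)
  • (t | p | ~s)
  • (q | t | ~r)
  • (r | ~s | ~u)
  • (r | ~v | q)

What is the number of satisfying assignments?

49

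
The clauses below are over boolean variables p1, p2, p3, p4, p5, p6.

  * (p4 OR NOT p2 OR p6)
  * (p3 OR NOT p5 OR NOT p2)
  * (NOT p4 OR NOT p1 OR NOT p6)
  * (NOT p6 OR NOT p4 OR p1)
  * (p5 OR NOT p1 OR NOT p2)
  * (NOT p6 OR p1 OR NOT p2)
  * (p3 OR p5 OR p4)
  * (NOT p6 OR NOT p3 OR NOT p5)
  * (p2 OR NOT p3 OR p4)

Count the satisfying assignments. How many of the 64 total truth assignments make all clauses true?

16

Split on p2, then p4.
  p2=T, p4=T: remaining (p1,p3,p5,p6) ∈ {(F,F,F,F); (F,T,F,F); (F,T,T,F); (T,T,T,F)} — 4.
  p2=T, p4=F: a clause becomes empty — 0.
  p2=F, p4=T: forces p6=F; p1, p3, p5 free → 2^3 = 8.
  p2=F, p4=F: remaining (p1,p3,p5,p6) ∈ {(F,F,T,F); (F,F,T,T); (T,F,T,F); (T,F,T,T)} — 4.
Total: 4 + 0 + 8 + 4 = 16.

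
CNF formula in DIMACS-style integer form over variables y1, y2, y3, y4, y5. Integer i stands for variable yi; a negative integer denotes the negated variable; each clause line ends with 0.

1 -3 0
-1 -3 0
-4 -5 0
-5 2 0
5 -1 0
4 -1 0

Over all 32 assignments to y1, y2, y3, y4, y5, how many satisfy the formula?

The models are:
  y1=F y2=F y3=F y4=F y5=F
  y1=F y2=F y3=F y4=T y5=F
  y1=F y2=T y3=F y4=F y5=F
  y1=F y2=T y3=F y4=F y5=T
  y1=F y2=T y3=F y4=T y5=F
Count: 5.

5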